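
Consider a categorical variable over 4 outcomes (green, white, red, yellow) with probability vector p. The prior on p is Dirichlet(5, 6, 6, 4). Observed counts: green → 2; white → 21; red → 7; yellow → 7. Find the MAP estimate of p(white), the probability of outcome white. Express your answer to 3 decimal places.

The posterior is Dirichlet(αᵢ + nᵢ) = Dirichlet(7, 27, 13, 11).
For a Dirichlet(a₁,…,a_K) with all aᵢ > 1, the mode has j-th component (aⱼ − 1)/(Σaᵢ − K).
Here Σaᵢ = 58 and K = 4, so p(white) = (27 − 1)/(58 − 4) = 26/54 ≈ 0.481.

MAP estimate of p(white) = 0.481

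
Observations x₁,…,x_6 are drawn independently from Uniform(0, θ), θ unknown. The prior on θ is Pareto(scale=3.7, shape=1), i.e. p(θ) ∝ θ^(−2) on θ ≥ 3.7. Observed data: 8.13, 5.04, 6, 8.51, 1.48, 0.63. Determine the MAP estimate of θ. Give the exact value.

θ̂_MAP = 8.51

The Uniform(0, θ) likelihood is θ^(−n) for θ ≥ max(xᵢ), zero otherwise. Here max(xᵢ) = 8.51.
Posterior ∝ θ^(−2) · θ^(−6) = θ^(−8) on θ ≥ max(3.7, 8.51) = 8.51.
This density is strictly decreasing in θ, so the posterior mode lies at the lower boundary of the support.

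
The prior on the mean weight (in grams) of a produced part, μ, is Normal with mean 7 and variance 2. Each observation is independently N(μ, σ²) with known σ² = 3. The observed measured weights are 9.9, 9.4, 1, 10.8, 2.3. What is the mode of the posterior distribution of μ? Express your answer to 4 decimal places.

n = 5; x̄ = (9.9 + 9.4 + 1 + 10.8 + 2.3)/5 = 33.4/5 = 6.68.
For a Normal prior and Normal likelihood with known variance, the posterior is Normal; its mode equals its mean, the precision-weighted average.
Prior precision 1/σ₀² = 1/2 = 0.5; data precision n/σ² = 5/3.
μ̂ = (0.5·7 + (5/3)·6.68) / (0.5 + 5/3) = (439/30)/(13/6) = 439/65 ≈ 6.7538.

μ̂_MAP = 6.7538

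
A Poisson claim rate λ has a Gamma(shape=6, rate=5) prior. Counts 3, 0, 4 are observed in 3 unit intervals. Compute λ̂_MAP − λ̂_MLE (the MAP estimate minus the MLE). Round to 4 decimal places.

Σxᵢ = 7. Posterior is Gamma(13, 8); MAP = (13−1)/8 = 12/8 ≈ 1.50000.
MLE = x̄ = 7/3 ≈ 2.33333.
Difference = 12/8 − 7/3 = -5/6 ≈ -0.8333.

MAP − MLE = -0.8333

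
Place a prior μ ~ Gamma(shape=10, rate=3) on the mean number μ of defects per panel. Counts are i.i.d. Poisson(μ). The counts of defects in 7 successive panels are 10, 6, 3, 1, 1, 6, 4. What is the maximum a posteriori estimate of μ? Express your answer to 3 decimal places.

Σxᵢ = 10+6+3+1+1+6+4 = 31, with n = 7.
Posterior ∝ μ^9e^(−3μ) · μ^31e^(−7μ) = μ^40e^(−10μ), i.e. Gamma(shape=41, rate=10).
The mode of a Gamma(a, b) with a ≥ 1 (shape–rate) is (a−1)/b = 40/10 ≈ 4.000.

μ̂_MAP = 4.000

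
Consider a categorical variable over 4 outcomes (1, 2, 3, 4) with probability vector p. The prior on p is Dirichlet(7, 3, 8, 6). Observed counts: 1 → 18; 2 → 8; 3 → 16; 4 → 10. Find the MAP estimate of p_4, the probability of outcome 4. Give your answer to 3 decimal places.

The posterior is Dirichlet(αᵢ + nᵢ) = Dirichlet(25, 11, 24, 16).
For a Dirichlet(a₁,…,a_K) with all aᵢ > 1, the mode has j-th component (aⱼ − 1)/(Σaᵢ − K).
Here Σaᵢ = 76 and K = 4, so p_4 = (16 − 1)/(76 − 4) = 15/72 ≈ 0.208.

MAP estimate: 0.208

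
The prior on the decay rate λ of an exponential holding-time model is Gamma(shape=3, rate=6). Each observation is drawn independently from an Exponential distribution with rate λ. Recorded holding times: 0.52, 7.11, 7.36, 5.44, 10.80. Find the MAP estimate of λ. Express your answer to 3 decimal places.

The Exponential(rate=λ) likelihood is ∝ λ^n e^(−λΣtᵢ). Here n = 5 and Σtᵢ = 0.52 + 7.11 + 7.36 + 5.44 + 10.80 = 31.23.
Posterior ∝ λ^2e^(−6λ) · λ^5e^(−31.23λ) = λ^7e^(−37.23λ), i.e. Gamma(8, 37.23).
Mode = (a−1)/b = 7/37.23 ≈ 0.188.

λ̂_MAP = 0.188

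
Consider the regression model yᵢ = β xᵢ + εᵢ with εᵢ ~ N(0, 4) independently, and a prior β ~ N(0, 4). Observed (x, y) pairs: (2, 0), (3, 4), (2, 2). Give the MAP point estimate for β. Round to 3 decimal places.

β̂_MAP = 0.889

log p(β | y) = −Σ(yᵢ − βxᵢ)²/(2·4) − β²/(2·4) + const.
Setting the derivative to zero: Σxᵢ(yᵢ − βxᵢ)/4 − β/4 = 0, so β = Σxᵢyᵢ / (Σxᵢ² + σ²/τ²).
Σxᵢyᵢ = 2·0 + 3·4 + 2·2 = 16; Σxᵢ² = 17; σ²/τ² = 1.
β̂_MAP = 16 / (17 + 1) = 16/18 ≈ 0.889.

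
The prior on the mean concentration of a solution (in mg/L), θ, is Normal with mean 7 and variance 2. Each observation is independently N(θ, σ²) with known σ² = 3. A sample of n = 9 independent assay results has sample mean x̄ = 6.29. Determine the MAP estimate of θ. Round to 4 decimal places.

n = 9, x̄ = 6.29.
For a Normal prior and Normal likelihood with known variance, the posterior is Normal; its mode equals its mean, the precision-weighted average.
Prior precision 1/σ₀² = 1/2 = 0.5; data precision n/σ² = 9/3 = 3.
θ̂ = (0.5·7 + 3·6.29) / (0.5 + 3) = 22.37/3.5 = 2237/350 ≈ 6.3914.

θ̂_MAP = 6.3914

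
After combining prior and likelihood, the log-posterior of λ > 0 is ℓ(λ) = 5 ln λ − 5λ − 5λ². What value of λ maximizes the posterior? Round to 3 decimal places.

ℓ'(λ) = 5/λ − 5 − 10λ. Setting this to zero and multiplying by λ: 10λ² + 5λ − 5 = 0.
λ = (−5 + √(5² + 4·10·5)) / (2·10) = (−5 + √225) / 20 = (−5 + 15)/20 = 1/2.
ℓ''(λ) = −5/λ² − 10 < 0, confirming a maximum.

λ̂_MAP = 0.500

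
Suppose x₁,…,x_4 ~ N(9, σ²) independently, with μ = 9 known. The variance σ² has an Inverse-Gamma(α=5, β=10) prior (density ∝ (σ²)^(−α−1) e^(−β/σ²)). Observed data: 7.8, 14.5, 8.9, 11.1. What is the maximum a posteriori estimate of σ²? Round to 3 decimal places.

Sum of squared deviations about the known mean: SS = (7.8−9)² + (14.5−9)² + (8.9−9)² + (11.1−9)² = 36.11.
The Normal likelihood contributes (σ²)^(−n/2) exp(−SS/(2σ²)), so the posterior is Inverse-Gamma(α + n/2, β + SS/2) = Inverse-Gamma(7, 28.055).
The mode of Inverse-Gamma(a, b) is b/(a+1) = 28.055/8 ≈ 3.507.

σ̂²_MAP = 3.507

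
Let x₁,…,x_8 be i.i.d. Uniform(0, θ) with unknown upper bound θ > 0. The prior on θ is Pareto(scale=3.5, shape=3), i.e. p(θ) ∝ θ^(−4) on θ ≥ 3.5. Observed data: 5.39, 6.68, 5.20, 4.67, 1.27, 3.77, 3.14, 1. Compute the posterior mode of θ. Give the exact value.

θ̂_MAP = 6.68

The Uniform(0, θ) likelihood is θ^(−n) for θ ≥ max(xᵢ), zero otherwise. Here max(xᵢ) = 6.68.
Posterior ∝ θ^(−4) · θ^(−8) = θ^(−12) on θ ≥ max(3.5, 6.68) = 6.68.
This density is strictly decreasing in θ, so the posterior mode lies at the lower boundary of the support.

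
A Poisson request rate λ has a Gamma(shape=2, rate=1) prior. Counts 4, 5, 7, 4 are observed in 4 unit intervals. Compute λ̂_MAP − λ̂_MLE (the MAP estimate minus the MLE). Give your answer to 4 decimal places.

MAP − MLE = -0.8000

Σxᵢ = 20. Posterior is Gamma(22, 5); MAP = (22−1)/5 = 21/5 ≈ 4.20000.
MLE = x̄ = 20/4 ≈ 5.00000.
Difference = 21/5 − 20/4 = -4/5 ≈ -0.8000.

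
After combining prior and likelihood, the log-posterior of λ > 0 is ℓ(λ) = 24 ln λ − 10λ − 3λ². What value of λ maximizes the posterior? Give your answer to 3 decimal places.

ℓ'(λ) = 24/λ − 10 − 6λ. Setting this to zero and multiplying by λ: 6λ² + 10λ − 24 = 0.
λ = (−10 + √(10² + 4·6·24)) / (2·6) = (−10 + √676) / 12 = (−10 + 26)/12 = 4/3.
ℓ''(λ) = −24/λ² − 6 < 0, confirming a maximum.

λ̂_MAP = 1.333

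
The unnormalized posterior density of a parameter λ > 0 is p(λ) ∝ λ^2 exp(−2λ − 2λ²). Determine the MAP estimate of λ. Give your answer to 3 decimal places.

ℓ'(λ) = 2/λ − 2 − 4λ. Setting this to zero and multiplying by λ: 4λ² + 2λ − 2 = 0.
λ = (−2 + √(2² + 4·4·2)) / (2·4) = (−2 + √36) / 8 = (−2 + 6)/8 = 1/2.
ℓ''(λ) = −2/λ² − 4 < 0, confirming a maximum.

λ̂_MAP = 0.500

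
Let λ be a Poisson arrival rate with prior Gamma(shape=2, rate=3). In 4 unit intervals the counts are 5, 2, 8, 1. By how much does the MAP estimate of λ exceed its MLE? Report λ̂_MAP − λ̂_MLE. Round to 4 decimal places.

Σxᵢ = 16. Posterior is Gamma(18, 7); MAP = (18−1)/7 = 17/7 ≈ 2.42857.
MLE = x̄ = 16/4 ≈ 4.00000.
Difference = 17/7 − 16/4 = -11/7 ≈ -1.5714.

MAP − MLE = -1.5714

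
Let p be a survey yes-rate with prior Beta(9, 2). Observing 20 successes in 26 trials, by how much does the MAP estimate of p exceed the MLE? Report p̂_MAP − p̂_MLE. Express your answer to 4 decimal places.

Posterior is Beta(29, 8); MAP = (29−1)/(37−2) = 28/35 ≈ 0.80000.
MLE ignores the prior: p̂_MLE = k/n = 20/26 ≈ 0.76923.
Difference = 28/35 − 20/26 = 2/65 ≈ 0.0308.

MAP − MLE = 0.0308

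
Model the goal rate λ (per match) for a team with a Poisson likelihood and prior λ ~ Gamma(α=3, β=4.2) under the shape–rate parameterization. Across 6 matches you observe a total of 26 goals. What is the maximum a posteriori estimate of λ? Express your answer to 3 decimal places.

Σxᵢ = 26, n = 6.
Posterior ∝ λ^2e^(−4.2λ) · λ^26e^(−6λ) = λ^28e^(−10.2λ), i.e. Gamma(shape=29, rate=10.2).
The mode of a Gamma(a, b) with a ≥ 1 (shape–rate) is (a−1)/b = 28/10.2 ≈ 2.745.

λ̂_MAP = 2.745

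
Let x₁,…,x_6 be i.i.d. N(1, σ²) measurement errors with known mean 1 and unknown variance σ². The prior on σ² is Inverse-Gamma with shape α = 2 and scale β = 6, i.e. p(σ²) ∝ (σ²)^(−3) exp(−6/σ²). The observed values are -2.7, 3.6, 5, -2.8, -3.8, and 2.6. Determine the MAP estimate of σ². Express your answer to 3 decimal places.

Sum of squared deviations about the known mean: SS = (-2.7−1)² + (3.6−1)² + (5−1)² + (-2.8−1)² + (-3.8−1)² + (2.6−1)² = 76.49.
The Normal likelihood contributes (σ²)^(−n/2) exp(−SS/(2σ²)), so the posterior is Inverse-Gamma(α + n/2, β + SS/2) = Inverse-Gamma(5, 44.245).
The mode of Inverse-Gamma(a, b) is b/(a+1) = 44.245/6 ≈ 7.374.

σ̂²_MAP = 7.374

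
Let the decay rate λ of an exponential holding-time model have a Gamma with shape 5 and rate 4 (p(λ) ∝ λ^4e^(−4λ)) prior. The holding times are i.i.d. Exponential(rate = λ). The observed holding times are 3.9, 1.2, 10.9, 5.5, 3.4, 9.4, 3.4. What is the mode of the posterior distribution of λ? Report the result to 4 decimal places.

λ̂_MAP = 0.2638

The Exponential(rate=λ) likelihood is ∝ λ^n e^(−λΣtᵢ). Here n = 7 and Σtᵢ = 3.9 + 1.2 + 10.9 + 5.5 + 3.4 + 9.4 + 3.4 = 37.7.
Posterior ∝ λ^4e^(−4λ) · λ^7e^(−37.7λ) = λ^11e^(−41.7λ), i.e. Gamma(12, 41.7).
Mode = (a−1)/b = 11/41.7 ≈ 0.2638.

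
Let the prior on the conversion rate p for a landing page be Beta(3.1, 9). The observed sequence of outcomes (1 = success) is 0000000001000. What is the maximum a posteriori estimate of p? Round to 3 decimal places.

Prior: Beta(3.1, 9).
Data: 1 success in 13 trials (from the sequence). The binomial likelihood contributes p(1−p)^12, so the posterior is Beta(3.1+1, 9+12) = Beta(4.1, 21).
For Beta(a, b) with a, b > 1 the mode is (a−1)/(a+b−2) = 3.1/23.1 ≈ 0.134.

p̂_MAP = 0.134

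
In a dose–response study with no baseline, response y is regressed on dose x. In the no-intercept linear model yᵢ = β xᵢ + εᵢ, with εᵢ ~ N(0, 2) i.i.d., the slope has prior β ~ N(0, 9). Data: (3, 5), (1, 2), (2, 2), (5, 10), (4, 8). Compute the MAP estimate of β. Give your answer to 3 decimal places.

β̂_MAP = 1.865

log p(β | y) = −Σ(yᵢ − βxᵢ)²/(2·2) − β²/(2·9) + const.
Setting the derivative to zero: Σxᵢ(yᵢ − βxᵢ)/2 − β/9 = 0, so β = Σxᵢyᵢ / (Σxᵢ² + σ²/τ²).
Σxᵢyᵢ = 3·5 + 1·2 + 2·2 + 5·10 + 4·8 = 103; Σxᵢ² = 55; σ²/τ² = 2/9.
β̂_MAP = 103 / (55 + 2/9) = 103/(497/9) = 927/497 ≈ 1.865.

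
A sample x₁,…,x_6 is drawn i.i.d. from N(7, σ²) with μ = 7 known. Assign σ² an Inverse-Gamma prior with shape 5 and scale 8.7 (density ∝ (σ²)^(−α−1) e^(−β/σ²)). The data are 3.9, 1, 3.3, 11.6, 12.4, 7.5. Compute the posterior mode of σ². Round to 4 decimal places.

σ̂²_MAP = 7.0706

Sum of squared deviations about the known mean: SS = (3.9−7)² + (1−7)² + (3.3−7)² + (11.6−7)² + (12.4−7)² + (7.5−7)² = 109.87.
The Normal likelihood contributes (σ²)^(−n/2) exp(−SS/(2σ²)), so the posterior is Inverse-Gamma(α + n/2, β + SS/2) = Inverse-Gamma(8, 63.635).
The mode of Inverse-Gamma(a, b) is b/(a+1) = 63.635/9 ≈ 7.0706.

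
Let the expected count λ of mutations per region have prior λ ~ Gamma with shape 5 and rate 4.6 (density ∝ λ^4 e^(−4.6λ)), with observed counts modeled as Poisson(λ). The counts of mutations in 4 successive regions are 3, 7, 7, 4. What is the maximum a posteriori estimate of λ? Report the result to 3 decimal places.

λ̂_MAP = 2.907

Σxᵢ = 3+7+7+4 = 21, with n = 4.
Posterior ∝ λ^4e^(−4.6λ) · λ^21e^(−4λ) = λ^25e^(−8.6λ), i.e. Gamma(shape=26, rate=8.6).
The mode of a Gamma(a, b) with a ≥ 1 (shape–rate) is (a−1)/b = 25/8.6 ≈ 2.907.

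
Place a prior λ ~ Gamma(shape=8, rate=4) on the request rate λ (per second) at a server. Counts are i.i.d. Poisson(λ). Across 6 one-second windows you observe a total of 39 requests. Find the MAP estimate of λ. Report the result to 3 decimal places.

Σxᵢ = 39, n = 6.
Posterior ∝ λ^7e^(−4λ) · λ^39e^(−6λ) = λ^46e^(−10λ), i.e. Gamma(shape=47, rate=10).
The mode of a Gamma(a, b) with a ≥ 1 (shape–rate) is (a−1)/b = 46/10 ≈ 4.600.

λ̂_MAP = 4.600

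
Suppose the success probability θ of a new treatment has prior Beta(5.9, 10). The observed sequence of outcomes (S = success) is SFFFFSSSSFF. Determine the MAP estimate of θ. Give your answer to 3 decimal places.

Prior: Beta(5.9, 10).
Data: 5 successes in 11 trials (from the sequence). The binomial likelihood contributes θ^5(1−θ)^6, so the posterior is Beta(5.9+5, 10+6) = Beta(10.9, 16).
For Beta(a, b) with a, b > 1 the mode is (a−1)/(a+b−2) = 9.9/24.9 ≈ 0.398.

θ̂_MAP = 0.398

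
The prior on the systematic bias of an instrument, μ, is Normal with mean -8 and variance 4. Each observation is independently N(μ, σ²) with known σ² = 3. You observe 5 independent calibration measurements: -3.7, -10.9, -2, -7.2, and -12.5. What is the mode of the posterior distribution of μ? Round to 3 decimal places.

n = 5; x̄ = ((-3.7) + (-10.9) + (-2) + (-7.2) + (-12.5))/5 = -36.3/5 = -7.26.
For a Normal prior and Normal likelihood with known variance, the posterior is Normal; its mode equals its mean, the precision-weighted average.
Prior precision 1/σ₀² = 1/4 = 0.25; data precision n/σ² = 5/3.
μ̂ = (0.25·(-8) + (5/3)·(-7.26)) / (0.25 + 5/3) = (-14.1)/(23/12) = -846/115 ≈ -7.357.

μ̂_MAP = -7.357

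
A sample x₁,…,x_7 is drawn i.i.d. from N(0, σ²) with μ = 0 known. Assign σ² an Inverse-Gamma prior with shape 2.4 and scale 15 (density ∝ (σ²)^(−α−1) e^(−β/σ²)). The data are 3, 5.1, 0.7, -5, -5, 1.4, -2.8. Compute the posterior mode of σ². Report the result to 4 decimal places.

σ̂²_MAP = 9.0797

Sum of squared deviations about the known mean: SS = (3−0)² + (5.1−0)² + (0.7−0)² + (-5−0)² + (-5−0)² + (1.4−0)² + (-2.8−0)² = 95.3.
The Normal likelihood contributes (σ²)^(−n/2) exp(−SS/(2σ²)), so the posterior is Inverse-Gamma(α + n/2, β + SS/2) = Inverse-Gamma(5.9, 62.65).
The mode of Inverse-Gamma(a, b) is b/(a+1) = 62.65/6.9 ≈ 9.0797.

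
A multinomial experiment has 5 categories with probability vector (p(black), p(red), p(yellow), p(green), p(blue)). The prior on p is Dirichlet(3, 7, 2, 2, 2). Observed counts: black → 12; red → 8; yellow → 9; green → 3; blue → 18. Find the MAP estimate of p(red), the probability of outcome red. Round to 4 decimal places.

The posterior is Dirichlet(αᵢ + nᵢ) = Dirichlet(15, 15, 11, 5, 20).
For a Dirichlet(a₁,…,a_K) with all aᵢ > 1, the mode has j-th component (aⱼ − 1)/(Σaᵢ − K).
Here Σaᵢ = 66 and K = 5, so p(red) = (15 − 1)/(66 − 5) = 14/61 ≈ 0.2295.

MAP estimate of p(red) = 0.2295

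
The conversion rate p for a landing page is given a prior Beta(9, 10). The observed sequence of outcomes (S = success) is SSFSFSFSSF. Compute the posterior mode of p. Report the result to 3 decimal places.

Prior: Beta(9, 10).
Data: 6 successes in 10 trials (from the sequence). The binomial likelihood contributes p^6(1−p)^4, so the posterior is Beta(9+6, 10+4) = Beta(15, 14).
For Beta(a, b) with a, b > 1 the mode is (a−1)/(a+b−2) = 14/27 ≈ 0.519.

p̂_MAP = 0.519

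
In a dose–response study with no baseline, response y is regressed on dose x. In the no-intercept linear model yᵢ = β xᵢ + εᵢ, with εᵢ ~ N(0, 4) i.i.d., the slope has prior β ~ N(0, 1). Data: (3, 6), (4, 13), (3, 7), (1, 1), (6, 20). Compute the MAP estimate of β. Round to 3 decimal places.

log p(β | y) = −Σ(yᵢ − βxᵢ)²/(2·4) − β²/(2·1) + const.
Setting the derivative to zero: Σxᵢ(yᵢ − βxᵢ)/4 − β/1 = 0, so β = Σxᵢyᵢ / (Σxᵢ² + σ²/τ²).
Σxᵢyᵢ = 3·6 + 4·13 + 3·7 + 1·1 + 6·20 = 212; Σxᵢ² = 71; σ²/τ² = 4.
β̂_MAP = 212 / (71 + 4) = 212/75 ≈ 2.827.

β̂_MAP = 2.827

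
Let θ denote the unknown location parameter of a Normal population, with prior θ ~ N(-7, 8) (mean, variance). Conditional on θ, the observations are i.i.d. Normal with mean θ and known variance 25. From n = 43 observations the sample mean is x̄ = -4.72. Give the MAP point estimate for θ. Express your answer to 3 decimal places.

n = 43, x̄ = -4.72.
For a Normal prior and Normal likelihood with known variance, the posterior is Normal; its mode equals its mean, the precision-weighted average.
Prior precision 1/σ₀² = 1/8 = 0.125; data precision n/σ² = 43/25 = 1.72.
θ̂ = (0.125·(-7) + 1.72·(-4.72)) / (0.125 + 1.72) = (-8.9934)/1.845 = -14989/3075 ≈ -4.874.

θ̂_MAP = -4.874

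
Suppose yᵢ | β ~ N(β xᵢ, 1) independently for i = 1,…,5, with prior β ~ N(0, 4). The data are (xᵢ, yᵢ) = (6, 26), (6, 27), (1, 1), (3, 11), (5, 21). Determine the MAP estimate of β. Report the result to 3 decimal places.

β̂_MAP = 4.261

log p(β | y) = −Σ(yᵢ − βxᵢ)²/(2·1) − β²/(2·4) + const.
Setting the derivative to zero: Σxᵢ(yᵢ − βxᵢ)/1 − β/4 = 0, so β = Σxᵢyᵢ / (Σxᵢ² + σ²/τ²).
Σxᵢyᵢ = 6·26 + 6·27 + 1·1 + 3·11 + 5·21 = 457; Σxᵢ² = 107; σ²/τ² = 0.25.
β̂_MAP = 457 / (107 + 0.25) = 457/107.25 ≈ 4.261.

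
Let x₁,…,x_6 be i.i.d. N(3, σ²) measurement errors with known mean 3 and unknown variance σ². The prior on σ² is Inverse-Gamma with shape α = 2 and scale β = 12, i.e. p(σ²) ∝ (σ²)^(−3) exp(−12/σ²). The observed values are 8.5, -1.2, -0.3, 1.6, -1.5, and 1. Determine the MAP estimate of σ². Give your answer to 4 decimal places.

Sum of squared deviations about the known mean: SS = (8.5−3)² + (-1.2−3)² + (-0.3−3)² + (1.6−3)² + (-1.5−3)² + (1−3)² = 84.99.
The Normal likelihood contributes (σ²)^(−n/2) exp(−SS/(2σ²)), so the posterior is Inverse-Gamma(α + n/2, β + SS/2) = Inverse-Gamma(5, 54.495).
The mode of Inverse-Gamma(a, b) is b/(a+1) = 54.495/6 ≈ 9.0825.

σ̂²_MAP = 9.0825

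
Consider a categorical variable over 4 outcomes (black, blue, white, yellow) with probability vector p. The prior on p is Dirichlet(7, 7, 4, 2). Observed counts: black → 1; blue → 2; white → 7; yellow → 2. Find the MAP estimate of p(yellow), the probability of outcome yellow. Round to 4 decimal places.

MAP estimate of p(yellow) = 0.1071

The posterior is Dirichlet(αᵢ + nᵢ) = Dirichlet(8, 9, 11, 4).
For a Dirichlet(a₁,…,a_K) with all aᵢ > 1, the mode has j-th component (aⱼ − 1)/(Σaᵢ − K).
Here Σaᵢ = 32 and K = 4, so p(yellow) = (4 − 1)/(32 − 4) = 3/28 ≈ 0.1071.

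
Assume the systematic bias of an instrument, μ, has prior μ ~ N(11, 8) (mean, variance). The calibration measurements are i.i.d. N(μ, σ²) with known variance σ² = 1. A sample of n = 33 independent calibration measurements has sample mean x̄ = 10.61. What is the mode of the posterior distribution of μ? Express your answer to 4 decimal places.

n = 33, x̄ = 10.61.
For a Normal prior and Normal likelihood with known variance, the posterior is Normal; its mode equals its mean, the precision-weighted average.
Prior precision 1/σ₀² = 1/8 = 0.125; data precision n/σ² = 33/1 = 33.
μ̂ = (0.125·11 + 33·10.61) / (0.125 + 33) = 351.505/33.125 = 70301/6625 ≈ 10.6115.

μ̂_MAP = 10.6115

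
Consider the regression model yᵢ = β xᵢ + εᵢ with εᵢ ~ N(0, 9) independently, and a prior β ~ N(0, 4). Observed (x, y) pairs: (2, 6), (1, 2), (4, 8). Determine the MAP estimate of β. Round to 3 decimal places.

β̂_MAP = 1.978

log p(β | y) = −Σ(yᵢ − βxᵢ)²/(2·9) − β²/(2·4) + const.
Setting the derivative to zero: Σxᵢ(yᵢ − βxᵢ)/9 − β/4 = 0, so β = Σxᵢyᵢ / (Σxᵢ² + σ²/τ²).
Σxᵢyᵢ = 2·6 + 1·2 + 4·8 = 46; Σxᵢ² = 21; σ²/τ² = 2.25.
β̂_MAP = 46 / (21 + 2.25) = 46/23.25 ≈ 1.978.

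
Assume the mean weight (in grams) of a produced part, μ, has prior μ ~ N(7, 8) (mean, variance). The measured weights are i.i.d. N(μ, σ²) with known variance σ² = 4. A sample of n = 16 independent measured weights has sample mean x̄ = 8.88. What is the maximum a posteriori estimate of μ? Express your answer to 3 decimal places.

n = 16, x̄ = 8.88.
For a Normal prior and Normal likelihood with known variance, the posterior is Normal; its mode equals its mean, the precision-weighted average.
Prior precision 1/σ₀² = 1/8 = 0.125; data precision n/σ² = 16/4 = 4.
μ̂ = (0.125·7 + 4·8.88) / (0.125 + 4) = 36.395/4.125 = 7279/825 ≈ 8.823.

μ̂_MAP = 8.823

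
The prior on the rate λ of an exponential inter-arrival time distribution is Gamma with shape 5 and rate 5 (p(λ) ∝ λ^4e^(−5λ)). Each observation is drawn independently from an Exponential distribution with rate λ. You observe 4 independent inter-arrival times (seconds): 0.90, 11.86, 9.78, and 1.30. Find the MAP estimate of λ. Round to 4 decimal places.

The Exponential(rate=λ) likelihood is ∝ λ^n e^(−λΣtᵢ). Here n = 4 and Σtᵢ = 0.90 + 11.86 + 9.78 + 1.30 = 23.84.
Posterior ∝ λ^4e^(−5λ) · λ^4e^(−23.84λ) = λ^8e^(−28.84λ), i.e. Gamma(9, 28.84).
Mode = (a−1)/b = 8/28.84 ≈ 0.2774.

λ̂_MAP = 0.2774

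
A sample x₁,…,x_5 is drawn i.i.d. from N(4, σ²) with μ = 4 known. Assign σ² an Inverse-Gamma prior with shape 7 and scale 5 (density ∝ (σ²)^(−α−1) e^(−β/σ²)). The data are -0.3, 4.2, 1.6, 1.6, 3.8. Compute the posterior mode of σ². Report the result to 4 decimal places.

Sum of squared deviations about the known mean: SS = (-0.3−4)² + (4.2−4)² + (1.6−4)² + (1.6−4)² + (3.8−4)² = 30.09.
The Normal likelihood contributes (σ²)^(−n/2) exp(−SS/(2σ²)), so the posterior is Inverse-Gamma(α + n/2, β + SS/2) = Inverse-Gamma(9.5, 20.045).
The mode of Inverse-Gamma(a, b) is b/(a+1) = 20.045/10.5 ≈ 1.9090.

σ̂²_MAP = 1.9090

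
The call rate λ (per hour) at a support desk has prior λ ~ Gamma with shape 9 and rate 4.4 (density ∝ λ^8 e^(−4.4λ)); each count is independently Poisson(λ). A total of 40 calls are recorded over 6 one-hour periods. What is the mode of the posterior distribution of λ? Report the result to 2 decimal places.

Σxᵢ = 40, n = 6.
Posterior ∝ λ^8e^(−4.4λ) · λ^40e^(−6λ) = λ^48e^(−10.4λ), i.e. Gamma(shape=49, rate=10.4).
The mode of a Gamma(a, b) with a ≥ 1 (shape–rate) is (a−1)/b = 48/10.4 ≈ 4.62.

λ̂_MAP = 4.62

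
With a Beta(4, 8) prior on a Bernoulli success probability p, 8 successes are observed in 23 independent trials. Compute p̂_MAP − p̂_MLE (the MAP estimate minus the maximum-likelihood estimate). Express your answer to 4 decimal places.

Posterior is Beta(12, 23); MAP = (12−1)/(35−2) = 11/33 ≈ 0.33333.
MLE ignores the prior: p̂_MLE = k/n = 8/23 ≈ 0.34783.
Difference = 11/33 − 8/23 = -1/69 ≈ -0.0145.

MAP − MLE = -0.0145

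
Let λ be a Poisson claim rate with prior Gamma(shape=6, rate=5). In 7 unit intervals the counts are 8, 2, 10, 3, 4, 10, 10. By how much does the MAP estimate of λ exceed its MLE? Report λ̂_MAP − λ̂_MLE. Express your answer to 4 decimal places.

MAP − MLE = -2.3810

Σxᵢ = 47. Posterior is Gamma(53, 12); MAP = (53−1)/12 = 52/12 ≈ 4.33333.
MLE = x̄ = 47/7 ≈ 6.71429.
Difference = 52/12 − 47/7 = -50/21 ≈ -2.3810.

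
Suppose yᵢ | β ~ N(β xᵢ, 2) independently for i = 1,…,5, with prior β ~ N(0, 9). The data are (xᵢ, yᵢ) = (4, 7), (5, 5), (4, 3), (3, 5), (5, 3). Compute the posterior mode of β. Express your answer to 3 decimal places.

β̂_MAP = 1.041

log p(β | y) = −Σ(yᵢ − βxᵢ)²/(2·2) − β²/(2·9) + const.
Setting the derivative to zero: Σxᵢ(yᵢ − βxᵢ)/2 − β/9 = 0, so β = Σxᵢyᵢ / (Σxᵢ² + σ²/τ²).
Σxᵢyᵢ = 4·7 + 5·5 + 4·3 + 3·5 + 5·3 = 95; Σxᵢ² = 91; σ²/τ² = 2/9.
β̂_MAP = 95 / (91 + 2/9) = 95/(821/9) = 855/821 ≈ 1.041.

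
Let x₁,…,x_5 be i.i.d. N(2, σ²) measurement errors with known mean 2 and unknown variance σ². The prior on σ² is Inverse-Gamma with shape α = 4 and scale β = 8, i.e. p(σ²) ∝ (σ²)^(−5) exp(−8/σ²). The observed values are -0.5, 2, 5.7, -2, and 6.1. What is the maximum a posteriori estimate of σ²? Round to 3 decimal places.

σ̂²_MAP = 4.583

Sum of squared deviations about the known mean: SS = (-0.5−2)² + (2−2)² + (5.7−2)² + (-2−2)² + (6.1−2)² = 52.75.
The Normal likelihood contributes (σ²)^(−n/2) exp(−SS/(2σ²)), so the posterior is Inverse-Gamma(α + n/2, β + SS/2) = Inverse-Gamma(6.5, 34.375).
The mode of Inverse-Gamma(a, b) is b/(a+1) = 34.375/7.5 ≈ 4.583.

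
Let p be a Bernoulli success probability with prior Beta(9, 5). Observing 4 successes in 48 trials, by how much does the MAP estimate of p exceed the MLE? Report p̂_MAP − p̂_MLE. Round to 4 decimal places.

Posterior is Beta(13, 49); MAP = (13−1)/(62−2) = 12/60 ≈ 0.20000.
MLE ignores the prior: p̂_MLE = k/n = 4/48 ≈ 0.08333.
Difference = 12/60 − 4/48 = 7/60 ≈ 0.1167.

MAP − MLE = 0.1167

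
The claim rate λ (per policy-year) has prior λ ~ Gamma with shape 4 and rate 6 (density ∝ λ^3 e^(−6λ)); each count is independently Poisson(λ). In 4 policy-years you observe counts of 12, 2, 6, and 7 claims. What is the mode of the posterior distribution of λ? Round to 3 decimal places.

Σxᵢ = 12+2+6+7 = 27, with n = 4.
Posterior ∝ λ^3e^(−6λ) · λ^27e^(−4λ) = λ^30e^(−10λ), i.e. Gamma(shape=31, rate=10).
The mode of a Gamma(a, b) with a ≥ 1 (shape–rate) is (a−1)/b = 30/10 ≈ 3.000.

λ̂_MAP = 3.000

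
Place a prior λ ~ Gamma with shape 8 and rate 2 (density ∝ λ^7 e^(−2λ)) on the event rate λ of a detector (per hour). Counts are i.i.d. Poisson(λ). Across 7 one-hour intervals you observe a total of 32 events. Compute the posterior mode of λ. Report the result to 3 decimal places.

Σxᵢ = 32, n = 7.
Posterior ∝ λ^7e^(−2λ) · λ^32e^(−7λ) = λ^39e^(−9λ), i.e. Gamma(shape=40, rate=9).
The mode of a Gamma(a, b) with a ≥ 1 (shape–rate) is (a−1)/b = 39/9 ≈ 4.333.

λ̂_MAP = 4.333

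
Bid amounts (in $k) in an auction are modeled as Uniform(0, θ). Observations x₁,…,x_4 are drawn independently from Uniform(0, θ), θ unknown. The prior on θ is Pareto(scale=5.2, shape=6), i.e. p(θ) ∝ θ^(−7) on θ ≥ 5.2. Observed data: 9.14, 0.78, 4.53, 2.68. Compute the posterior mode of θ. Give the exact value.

θ̂_MAP = 9.14

The Uniform(0, θ) likelihood is θ^(−n) for θ ≥ max(xᵢ), zero otherwise. Here max(xᵢ) = 9.14.
Posterior ∝ θ^(−7) · θ^(−4) = θ^(−11) on θ ≥ max(5.2, 9.14) = 9.14.
This density is strictly decreasing in θ, so the posterior mode lies at the lower boundary of the support.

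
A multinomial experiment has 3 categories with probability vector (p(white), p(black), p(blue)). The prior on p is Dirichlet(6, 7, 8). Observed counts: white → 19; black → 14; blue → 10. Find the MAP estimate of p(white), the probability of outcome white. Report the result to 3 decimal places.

The posterior is Dirichlet(αᵢ + nᵢ) = Dirichlet(25, 21, 18).
For a Dirichlet(a₁,…,a_K) with all aᵢ > 1, the mode has j-th component (aⱼ − 1)/(Σaᵢ − K).
Here Σaᵢ = 64 and K = 3, so p(white) = (25 − 1)/(64 − 3) = 24/61 ≈ 0.393.

MAP estimate of p(white) = 0.393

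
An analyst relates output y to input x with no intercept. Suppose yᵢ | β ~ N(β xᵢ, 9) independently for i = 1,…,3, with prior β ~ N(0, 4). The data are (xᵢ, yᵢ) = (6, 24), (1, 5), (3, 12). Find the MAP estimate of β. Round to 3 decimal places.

β̂_MAP = 3.834

log p(β | y) = −Σ(yᵢ − βxᵢ)²/(2·9) − β²/(2·4) + const.
Setting the derivative to zero: Σxᵢ(yᵢ − βxᵢ)/9 − β/4 = 0, so β = Σxᵢyᵢ / (Σxᵢ² + σ²/τ²).
Σxᵢyᵢ = 6·24 + 1·5 + 3·12 = 185; Σxᵢ² = 46; σ²/τ² = 2.25.
β̂_MAP = 185 / (46 + 2.25) = 185/48.25 ≈ 3.834.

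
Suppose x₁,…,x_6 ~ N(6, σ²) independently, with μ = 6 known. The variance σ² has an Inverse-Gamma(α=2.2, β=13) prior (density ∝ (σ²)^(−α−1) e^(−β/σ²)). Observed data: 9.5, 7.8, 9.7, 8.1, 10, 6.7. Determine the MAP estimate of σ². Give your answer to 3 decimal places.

σ̂²_MAP = 6.135

Sum of squared deviations about the known mean: SS = (9.5−6)² + (7.8−6)² + (9.7−6)² + (8.1−6)² + (10−6)² + (6.7−6)² = 50.08.
The Normal likelihood contributes (σ²)^(−n/2) exp(−SS/(2σ²)), so the posterior is Inverse-Gamma(α + n/2, β + SS/2) = Inverse-Gamma(5.2, 38.04).
The mode of Inverse-Gamma(a, b) is b/(a+1) = 38.04/6.2 ≈ 6.135.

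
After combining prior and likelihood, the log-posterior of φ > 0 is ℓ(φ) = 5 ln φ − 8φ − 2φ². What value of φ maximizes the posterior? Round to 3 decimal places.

ℓ'(φ) = 5/φ − 8 − 4φ. Setting this to zero and multiplying by φ: 4φ² + 8φ − 5 = 0.
φ = (−8 + √(8² + 4·4·5)) / (2·4) = (−8 + √144) / 8 = (−8 + 12)/8 = 1/2.
ℓ''(φ) = −5/φ² − 4 < 0, confirming a maximum.

φ̂_MAP = 0.500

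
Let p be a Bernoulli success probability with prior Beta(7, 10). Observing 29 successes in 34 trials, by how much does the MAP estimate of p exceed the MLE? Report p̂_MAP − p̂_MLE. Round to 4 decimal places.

MAP − MLE = -0.1387

Posterior is Beta(36, 15); MAP = (36−1)/(51−2) = 35/49 ≈ 0.71429.
MLE ignores the prior: p̂_MLE = k/n = 29/34 ≈ 0.85294.
Difference = 35/49 − 29/34 = -33/238 ≈ -0.1387.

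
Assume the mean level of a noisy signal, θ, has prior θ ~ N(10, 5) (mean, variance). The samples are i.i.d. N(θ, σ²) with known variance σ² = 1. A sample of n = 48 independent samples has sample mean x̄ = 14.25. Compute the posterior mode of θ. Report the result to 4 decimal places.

θ̂_MAP = 14.2324

n = 48, x̄ = 14.25.
For a Normal prior and Normal likelihood with known variance, the posterior is Normal; its mode equals its mean, the precision-weighted average.
Prior precision 1/σ₀² = 1/5 = 0.2; data precision n/σ² = 48/1 = 48.
θ̂ = (0.2·10 + 48·14.25) / (0.2 + 48) = 686/48.2 = 3430/241 ≈ 14.2324.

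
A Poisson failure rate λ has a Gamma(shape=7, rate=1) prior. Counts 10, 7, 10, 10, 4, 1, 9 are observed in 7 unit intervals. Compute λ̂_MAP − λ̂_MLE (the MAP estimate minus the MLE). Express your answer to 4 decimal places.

MAP − MLE = -0.1607

Σxᵢ = 51. Posterior is Gamma(58, 8); MAP = (58−1)/8 = 57/8 ≈ 7.12500.
MLE = x̄ = 51/7 ≈ 7.28571.
Difference = 57/8 − 51/7 = -9/56 ≈ -0.1607.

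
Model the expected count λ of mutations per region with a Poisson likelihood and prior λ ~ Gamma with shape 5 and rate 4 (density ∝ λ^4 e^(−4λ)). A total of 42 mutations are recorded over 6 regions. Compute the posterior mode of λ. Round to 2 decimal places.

λ̂_MAP = 4.60

Σxᵢ = 42, n = 6.
Posterior ∝ λ^4e^(−4λ) · λ^42e^(−6λ) = λ^46e^(−10λ), i.e. Gamma(shape=47, rate=10).
The mode of a Gamma(a, b) with a ≥ 1 (shape–rate) is (a−1)/b = 46/10 ≈ 4.60.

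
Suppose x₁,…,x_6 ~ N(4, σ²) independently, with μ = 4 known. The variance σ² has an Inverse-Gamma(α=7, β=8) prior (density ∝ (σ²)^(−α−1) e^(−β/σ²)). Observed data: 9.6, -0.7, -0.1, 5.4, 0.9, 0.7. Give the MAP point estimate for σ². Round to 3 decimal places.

σ̂²_MAP = 4.942

Sum of squared deviations about the known mean: SS = (9.6−4)² + (-0.7−4)² + (-0.1−4)² + (5.4−4)² + (0.9−4)² + (0.7−4)² = 92.72.
The Normal likelihood contributes (σ²)^(−n/2) exp(−SS/(2σ²)), so the posterior is Inverse-Gamma(α + n/2, β + SS/2) = Inverse-Gamma(10, 54.36).
The mode of Inverse-Gamma(a, b) is b/(a+1) = 54.36/11 ≈ 4.942.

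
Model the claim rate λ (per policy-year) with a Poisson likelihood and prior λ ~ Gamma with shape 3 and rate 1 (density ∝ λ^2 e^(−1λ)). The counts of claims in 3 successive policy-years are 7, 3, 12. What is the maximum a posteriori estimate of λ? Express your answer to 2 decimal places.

Σxᵢ = 7+3+12 = 22, with n = 3.
Posterior ∝ λ^2e^(−1λ) · λ^22e^(−3λ) = λ^24e^(−4λ), i.e. Gamma(shape=25, rate=4).
The mode of a Gamma(a, b) with a ≥ 1 (shape–rate) is (a−1)/b = 24/4 ≈ 6.00.

λ̂_MAP = 6.00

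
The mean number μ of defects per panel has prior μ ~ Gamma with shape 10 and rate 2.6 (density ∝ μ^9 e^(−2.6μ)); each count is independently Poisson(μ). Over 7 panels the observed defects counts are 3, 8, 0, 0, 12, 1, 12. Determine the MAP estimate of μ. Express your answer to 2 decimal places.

Σxᵢ = 3+8+0+0+12+1+12 = 36, with n = 7.
Posterior ∝ μ^9e^(−2.6μ) · μ^36e^(−7μ) = μ^45e^(−9.6μ), i.e. Gamma(shape=46, rate=9.6).
The mode of a Gamma(a, b) with a ≥ 1 (shape–rate) is (a−1)/b = 45/9.6 ≈ 4.69.

μ̂_MAP = 4.69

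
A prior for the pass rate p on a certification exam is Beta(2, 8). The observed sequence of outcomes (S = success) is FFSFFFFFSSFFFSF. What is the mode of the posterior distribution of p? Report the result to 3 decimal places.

p̂_MAP = 0.217

Prior: Beta(2, 8).
Data: 4 successes in 15 trials (from the sequence). The binomial likelihood contributes p^4(1−p)^11, so the posterior is Beta(2+4, 8+11) = Beta(6, 19).
For Beta(a, b) with a, b > 1 the mode is (a−1)/(a+b−2) = 5/23 ≈ 0.217.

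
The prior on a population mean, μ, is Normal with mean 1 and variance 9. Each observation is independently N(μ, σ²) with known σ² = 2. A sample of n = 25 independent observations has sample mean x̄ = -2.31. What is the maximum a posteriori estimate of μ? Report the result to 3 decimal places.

μ̂_MAP = -2.281

n = 25, x̄ = -2.31.
For a Normal prior and Normal likelihood with known variance, the posterior is Normal; its mode equals its mean, the precision-weighted average.
Prior precision 1/σ₀² = 1/9; data precision n/σ² = 25/2 = 12.5.
μ̂ = ((1/9)·1 + 12.5·(-2.31)) / (1/9 + 12.5) = (-2071/72)/(227/18) = -2071/908 ≈ -2.281.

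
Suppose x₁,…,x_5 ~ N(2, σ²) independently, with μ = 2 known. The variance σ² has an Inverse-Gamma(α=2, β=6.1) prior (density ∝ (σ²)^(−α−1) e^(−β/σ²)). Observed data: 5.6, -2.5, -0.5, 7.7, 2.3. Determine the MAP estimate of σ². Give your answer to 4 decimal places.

σ̂²_MAP = 7.6582

Sum of squared deviations about the known mean: SS = (5.6−2)² + (-2.5−2)² + (-0.5−2)² + (7.7−2)² + (2.3−2)² = 72.04.
The Normal likelihood contributes (σ²)^(−n/2) exp(−SS/(2σ²)), so the posterior is Inverse-Gamma(α + n/2, β + SS/2) = Inverse-Gamma(4.5, 42.12).
The mode of Inverse-Gamma(a, b) is b/(a+1) = 42.12/5.5 ≈ 7.6582.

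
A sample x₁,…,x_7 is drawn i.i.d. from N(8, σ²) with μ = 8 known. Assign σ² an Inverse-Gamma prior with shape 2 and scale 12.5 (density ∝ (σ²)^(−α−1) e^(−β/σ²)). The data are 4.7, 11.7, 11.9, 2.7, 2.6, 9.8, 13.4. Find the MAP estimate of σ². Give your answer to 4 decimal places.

Sum of squared deviations about the known mean: SS = (4.7−8)² + (11.7−8)² + (11.9−8)² + (2.7−8)² + (2.6−8)² + (9.8−8)² + (13.4−8)² = 129.44.
The Normal likelihood contributes (σ²)^(−n/2) exp(−SS/(2σ²)), so the posterior is Inverse-Gamma(α + n/2, β + SS/2) = Inverse-Gamma(5.5, 77.22).
The mode of Inverse-Gamma(a, b) is b/(a+1) = 77.22/6.5 ≈ 11.8800.

σ̂²_MAP = 11.8800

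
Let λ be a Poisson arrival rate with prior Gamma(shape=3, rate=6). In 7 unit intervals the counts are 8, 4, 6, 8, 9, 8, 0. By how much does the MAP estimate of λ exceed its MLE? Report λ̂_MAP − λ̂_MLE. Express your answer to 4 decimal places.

Σxᵢ = 43. Posterior is Gamma(46, 13); MAP = (46−1)/13 = 45/13 ≈ 3.46154.
MLE = x̄ = 43/7 ≈ 6.14286.
Difference = 45/13 − 43/7 = -244/91 ≈ -2.6813.

MAP − MLE = -2.6813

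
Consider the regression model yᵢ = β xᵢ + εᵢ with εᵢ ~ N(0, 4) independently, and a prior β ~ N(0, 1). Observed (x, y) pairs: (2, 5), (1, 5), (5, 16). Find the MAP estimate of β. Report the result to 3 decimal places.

log p(β | y) = −Σ(yᵢ − βxᵢ)²/(2·4) − β²/(2·1) + const.
Setting the derivative to zero: Σxᵢ(yᵢ − βxᵢ)/4 − β/1 = 0, so β = Σxᵢyᵢ / (Σxᵢ² + σ²/τ²).
Σxᵢyᵢ = 2·5 + 1·5 + 5·16 = 95; Σxᵢ² = 30; σ²/τ² = 4.
β̂_MAP = 95 / (30 + 4) = 95/34 ≈ 2.794.

β̂_MAP = 2.794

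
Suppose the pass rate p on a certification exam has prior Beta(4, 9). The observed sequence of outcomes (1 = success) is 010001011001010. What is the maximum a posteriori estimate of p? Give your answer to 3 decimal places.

Prior: Beta(4, 9).
Data: 6 successes in 15 trials (from the sequence). The binomial likelihood contributes p^6(1−p)^9, so the posterior is Beta(4+6, 9+9) = Beta(10, 18).
For Beta(a, b) with a, b > 1 the mode is (a−1)/(a+b−2) = 9/26 ≈ 0.346.

p̂_MAP = 0.346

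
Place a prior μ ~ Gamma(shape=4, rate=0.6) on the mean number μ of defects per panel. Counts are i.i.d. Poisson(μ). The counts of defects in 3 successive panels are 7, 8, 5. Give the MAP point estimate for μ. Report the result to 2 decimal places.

μ̂_MAP = 6.39

Σxᵢ = 7+8+5 = 20, with n = 3.
Posterior ∝ μ^3e^(−0.6μ) · μ^20e^(−3μ) = μ^23e^(−3.6μ), i.e. Gamma(shape=24, rate=3.6).
The mode of a Gamma(a, b) with a ≥ 1 (shape–rate) is (a−1)/b = 23/3.6 ≈ 6.39.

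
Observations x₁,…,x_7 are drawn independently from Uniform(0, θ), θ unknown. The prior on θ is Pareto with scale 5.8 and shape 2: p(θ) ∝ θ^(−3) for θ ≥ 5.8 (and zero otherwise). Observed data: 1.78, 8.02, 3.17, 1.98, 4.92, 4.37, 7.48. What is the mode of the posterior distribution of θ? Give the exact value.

θ̂_MAP = 8.02

The Uniform(0, θ) likelihood is θ^(−n) for θ ≥ max(xᵢ), zero otherwise. Here max(xᵢ) = 8.02.
Posterior ∝ θ^(−3) · θ^(−7) = θ^(−10) on θ ≥ max(5.8, 8.02) = 8.02.
This density is strictly decreasing in θ, so the posterior mode lies at the lower boundary of the support.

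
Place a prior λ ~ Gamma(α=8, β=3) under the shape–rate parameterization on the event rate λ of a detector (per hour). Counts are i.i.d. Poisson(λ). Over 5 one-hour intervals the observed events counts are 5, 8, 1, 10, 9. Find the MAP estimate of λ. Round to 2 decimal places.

Σxᵢ = 5+8+1+10+9 = 33, with n = 5.
Posterior ∝ λ^7e^(−3λ) · λ^33e^(−5λ) = λ^40e^(−8λ), i.e. Gamma(shape=41, rate=8).
The mode of a Gamma(a, b) with a ≥ 1 (shape–rate) is (a−1)/b = 40/8 ≈ 5.00.

λ̂_MAP = 5.00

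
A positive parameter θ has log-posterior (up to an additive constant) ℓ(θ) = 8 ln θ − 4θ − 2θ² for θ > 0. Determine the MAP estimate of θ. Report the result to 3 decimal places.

ℓ'(θ) = 8/θ − 4 − 4θ. Setting this to zero and multiplying by θ: 4θ² + 4θ − 8 = 0.
θ = (−4 + √(4² + 4·4·8)) / (2·4) = (−4 + √144) / 8 = (−4 + 12)/8 = 1.
ℓ''(θ) = −8/θ² − 4 < 0, confirming a maximum.

θ̂_MAP = 1.000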